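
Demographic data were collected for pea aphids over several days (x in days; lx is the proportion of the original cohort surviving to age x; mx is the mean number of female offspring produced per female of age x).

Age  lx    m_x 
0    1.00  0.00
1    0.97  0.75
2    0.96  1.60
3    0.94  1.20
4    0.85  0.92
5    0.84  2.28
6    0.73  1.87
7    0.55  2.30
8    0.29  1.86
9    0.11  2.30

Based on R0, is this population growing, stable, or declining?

R0 = Σ lx·mx = 0 + 0.7275 + 1.536 + 1.128 + 0.782 + 1.9152 + 1.3651 + 1.265 + 0.5394 + 0.253 = 9.5112
R0 > 1, so the population is growing.

growing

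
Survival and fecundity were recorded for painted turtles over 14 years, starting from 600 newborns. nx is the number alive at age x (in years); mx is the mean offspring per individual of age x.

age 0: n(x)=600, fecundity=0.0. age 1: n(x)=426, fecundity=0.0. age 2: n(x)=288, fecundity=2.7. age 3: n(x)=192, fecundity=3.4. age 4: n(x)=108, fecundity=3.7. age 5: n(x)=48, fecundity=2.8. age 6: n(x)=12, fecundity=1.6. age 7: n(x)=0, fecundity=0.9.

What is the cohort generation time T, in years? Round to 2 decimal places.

2.97

lx = nx/n0 = nx/600: 1, 0.71, 0.48, 0.32, 0.18, 0.08, 0.02, 0
lx·mx: 0, 0, 1.296, 1.088, 0.666, 0.224, 0.032, 0 → R0 = 3.306
x·lx·mx: 0, 0, 2.592, 3.264, 2.664, 1.12, 0.192, 0 → Σ = 9.832
T = 9.832 / 3.306 = 2.973987… → 2.97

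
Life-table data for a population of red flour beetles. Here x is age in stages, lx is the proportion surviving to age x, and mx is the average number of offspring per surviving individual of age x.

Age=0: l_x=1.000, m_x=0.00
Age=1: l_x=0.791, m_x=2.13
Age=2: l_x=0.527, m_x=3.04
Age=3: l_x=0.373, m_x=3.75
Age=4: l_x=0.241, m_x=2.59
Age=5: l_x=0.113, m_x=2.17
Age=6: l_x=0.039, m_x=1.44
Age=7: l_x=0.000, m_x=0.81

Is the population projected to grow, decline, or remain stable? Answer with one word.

R0 = Σ lx·mx = 0 + 1.68483 + 1.60208 + 1.39875 + 0.62419 + 0.24521 + 0.05616 + 0 = 5.61122
R0 > 1, so the population is growing.

growing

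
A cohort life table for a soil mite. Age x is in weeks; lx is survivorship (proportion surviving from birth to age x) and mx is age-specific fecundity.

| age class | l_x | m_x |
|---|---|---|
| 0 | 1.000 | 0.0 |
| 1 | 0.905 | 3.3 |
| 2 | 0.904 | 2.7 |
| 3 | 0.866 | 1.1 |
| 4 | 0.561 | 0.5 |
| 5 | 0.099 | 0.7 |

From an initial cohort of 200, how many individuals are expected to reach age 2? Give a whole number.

Expected survivors = N0 · l_2 = 200 × 0.904 = 180.8 → 181

181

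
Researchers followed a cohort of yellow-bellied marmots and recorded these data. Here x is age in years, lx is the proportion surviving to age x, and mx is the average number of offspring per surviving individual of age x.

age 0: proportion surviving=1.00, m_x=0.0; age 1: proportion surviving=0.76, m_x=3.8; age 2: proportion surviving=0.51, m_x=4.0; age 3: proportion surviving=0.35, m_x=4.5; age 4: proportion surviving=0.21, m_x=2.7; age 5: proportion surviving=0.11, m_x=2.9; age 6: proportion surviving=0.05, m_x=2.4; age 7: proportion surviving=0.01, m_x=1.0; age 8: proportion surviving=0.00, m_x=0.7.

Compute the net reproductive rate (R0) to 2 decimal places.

7.52

lx·mx by age: 0, 2.888, 2.04, 1.575, 0.567, 0.319, 0.12, 0.01, 0
R0 = Σ lx·mx = 7.519 → 7.52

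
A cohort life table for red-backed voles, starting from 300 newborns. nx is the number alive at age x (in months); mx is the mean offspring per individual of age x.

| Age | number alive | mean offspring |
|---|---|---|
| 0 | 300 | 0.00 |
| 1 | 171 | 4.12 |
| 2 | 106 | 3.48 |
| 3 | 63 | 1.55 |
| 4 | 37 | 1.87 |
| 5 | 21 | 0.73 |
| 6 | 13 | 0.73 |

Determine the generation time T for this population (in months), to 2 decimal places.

1.70

lx = nx/n0 = nx/300: 1, 0.57, 0.35333…, 0.21, 0.12333…, 0.07, 0.04333…
lx·mx: 0, 2.3484, 1.2296…, 0.3255, 0.230633…, 0.0511, 0.031633… → R0 = 4.216867…
x·lx·mx: 0, 2.3484, 2.4592…, 0.9765, 0.922533…, 0.2555, 0.1898… → Σ = 7.151933…
T = 7.151933… / 4.216867… = 1.69603… → 1.70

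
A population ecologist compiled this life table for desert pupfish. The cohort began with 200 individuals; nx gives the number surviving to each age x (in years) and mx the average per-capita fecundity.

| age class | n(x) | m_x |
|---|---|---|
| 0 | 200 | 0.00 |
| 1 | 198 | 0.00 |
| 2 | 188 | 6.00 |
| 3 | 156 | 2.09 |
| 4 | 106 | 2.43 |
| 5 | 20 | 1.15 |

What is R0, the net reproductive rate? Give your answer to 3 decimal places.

lx = nx/n0 = nx/200: 1, 0.99, 0.94, 0.78, 0.53, 0.1
lx·mx by age: 0, 0, 5.64, 1.6302, 1.2879, 0.115
R0 = Σ lx·mx = 8.6731 → 8.673

8.673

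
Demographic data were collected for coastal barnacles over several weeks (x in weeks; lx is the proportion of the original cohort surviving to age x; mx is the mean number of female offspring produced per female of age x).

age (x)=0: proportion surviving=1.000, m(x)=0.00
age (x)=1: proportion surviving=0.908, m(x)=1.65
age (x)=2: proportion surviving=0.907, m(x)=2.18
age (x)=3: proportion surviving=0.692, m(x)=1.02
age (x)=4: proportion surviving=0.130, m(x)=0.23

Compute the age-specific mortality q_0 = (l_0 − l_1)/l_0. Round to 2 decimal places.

q_0 = (l_0 − l_1) / l_0 = (1 − 0.908) / 1
     = 0.092 / 1 = 0.092 → 0.09

0.09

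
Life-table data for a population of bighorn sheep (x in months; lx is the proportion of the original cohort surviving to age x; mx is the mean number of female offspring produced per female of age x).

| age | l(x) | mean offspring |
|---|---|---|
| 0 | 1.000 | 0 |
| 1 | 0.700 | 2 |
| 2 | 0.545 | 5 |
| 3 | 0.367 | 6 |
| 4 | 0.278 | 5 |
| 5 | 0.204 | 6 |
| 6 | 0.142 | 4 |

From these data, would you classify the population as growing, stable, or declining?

R0 = Σ lx·mx = 0 + 1.4 + 2.725 + 2.202 + 1.39 + 1.224 + 0.568 = 9.509
R0 > 1, so the population is growing.

growing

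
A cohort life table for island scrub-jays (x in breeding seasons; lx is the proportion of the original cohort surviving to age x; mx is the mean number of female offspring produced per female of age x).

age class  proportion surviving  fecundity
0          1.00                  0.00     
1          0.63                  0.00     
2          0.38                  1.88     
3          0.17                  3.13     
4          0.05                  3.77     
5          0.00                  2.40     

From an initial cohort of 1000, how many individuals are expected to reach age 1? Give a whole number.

630

Expected survivors = N0 · l_1 = 1000 × 0.63 = 630 → 630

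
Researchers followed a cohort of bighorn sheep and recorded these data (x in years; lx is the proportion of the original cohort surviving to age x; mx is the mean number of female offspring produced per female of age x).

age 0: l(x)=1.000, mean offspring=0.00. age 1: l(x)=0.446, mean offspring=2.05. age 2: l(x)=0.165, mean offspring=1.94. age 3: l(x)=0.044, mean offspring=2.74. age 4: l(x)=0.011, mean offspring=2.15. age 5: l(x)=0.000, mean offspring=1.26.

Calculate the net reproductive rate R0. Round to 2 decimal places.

1.38

lx·mx by age: 0, 0.9143, 0.3201, 0.12056, 0.02365, 0
R0 = Σ lx·mx = 1.37861 → 1.38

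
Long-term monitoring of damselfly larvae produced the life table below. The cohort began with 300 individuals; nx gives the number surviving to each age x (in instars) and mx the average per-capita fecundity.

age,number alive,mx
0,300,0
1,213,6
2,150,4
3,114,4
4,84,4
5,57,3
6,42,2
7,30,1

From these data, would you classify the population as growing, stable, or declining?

lx = nx/n0 = nx/300: 1, 0.71, 0.5, 0.38, 0.28, 0.19, 0.14, 0.1
R0 = Σ lx·mx = 0 + 4.26 + 2 + 1.52 + 1.12 + 0.57 + 0.28 + 0.1 = 9.85
R0 > 1, so the population is growing.

growing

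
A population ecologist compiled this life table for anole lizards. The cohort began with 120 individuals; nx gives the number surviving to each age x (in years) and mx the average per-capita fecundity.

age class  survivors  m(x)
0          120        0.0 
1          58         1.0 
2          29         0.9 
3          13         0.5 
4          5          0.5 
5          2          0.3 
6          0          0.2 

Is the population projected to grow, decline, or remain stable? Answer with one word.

declining

lx = nx/n0 = nx/120: 1, 0.48333…, 0.24167…, 0.10833…, 0.04167…, 0.01667…, 0
R0 = Σ lx·mx = 0 + 0.483333… + 0.2175… + 0.054167… + 0.020833… + 0.005… + 0 = 0.780833…
R0 < 1, so the population is declining.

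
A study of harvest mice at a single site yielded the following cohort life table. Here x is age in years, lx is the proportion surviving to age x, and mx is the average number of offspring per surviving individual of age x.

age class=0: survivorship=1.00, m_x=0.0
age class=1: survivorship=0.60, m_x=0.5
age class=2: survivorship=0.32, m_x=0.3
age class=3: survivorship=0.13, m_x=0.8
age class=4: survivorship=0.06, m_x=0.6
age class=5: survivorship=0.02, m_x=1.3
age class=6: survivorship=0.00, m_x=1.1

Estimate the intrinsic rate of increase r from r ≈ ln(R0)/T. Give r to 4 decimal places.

-0.3004

R0 = Σ lx·mx = 0 + 0.3 + 0.096 + 0.104 + 0.036 + 0.026 + 0 = 0.562
Σ x·lx·mx = 1.078; T = 1.078/0.562 = 1.91815…
r ≈ ln(R0)/T = ln(0.562)/1.91815… = -0.300422… → -0.3004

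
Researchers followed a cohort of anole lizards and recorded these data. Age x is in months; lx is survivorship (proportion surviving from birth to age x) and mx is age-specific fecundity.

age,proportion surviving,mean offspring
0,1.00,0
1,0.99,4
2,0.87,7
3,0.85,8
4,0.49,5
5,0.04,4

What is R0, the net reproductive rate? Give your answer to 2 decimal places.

19.46

lx·mx by age: 0, 3.96, 6.09, 6.8, 2.45, 0.16
R0 = Σ lx·mx = 19.46 → 19.46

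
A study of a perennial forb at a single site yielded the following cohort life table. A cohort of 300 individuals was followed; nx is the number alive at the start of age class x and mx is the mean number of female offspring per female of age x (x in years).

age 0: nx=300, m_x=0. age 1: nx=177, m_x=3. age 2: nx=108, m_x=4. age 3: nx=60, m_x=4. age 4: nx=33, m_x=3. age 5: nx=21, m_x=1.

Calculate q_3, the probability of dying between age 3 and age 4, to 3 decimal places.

lx = nx/n0 = nx/300: 1, 0.59, 0.36, 0.2, 0.11, 0.07
q_3 = (l_3 − l_4) / l_3 = (0.2 − 0.11) / 0.2
     = 0.09 / 0.2 = 0.45 → 0.450

0.450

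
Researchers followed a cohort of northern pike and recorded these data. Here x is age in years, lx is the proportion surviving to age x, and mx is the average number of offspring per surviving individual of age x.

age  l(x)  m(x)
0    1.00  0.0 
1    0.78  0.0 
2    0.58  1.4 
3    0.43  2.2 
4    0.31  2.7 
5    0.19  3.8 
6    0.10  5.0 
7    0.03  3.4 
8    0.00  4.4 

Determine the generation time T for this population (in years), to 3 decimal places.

3.862

lx·mx: 0, 0, 0.812, 0.946, 0.837, 0.722, 0.5, 0.102, 0 → R0 = 3.919
x·lx·mx: 0, 0, 1.624, 2.838, 3.348, 3.61, 3, 0.714, 0 → Σ = 15.134
T = 15.134 / 3.919 = 3.861699… → 3.862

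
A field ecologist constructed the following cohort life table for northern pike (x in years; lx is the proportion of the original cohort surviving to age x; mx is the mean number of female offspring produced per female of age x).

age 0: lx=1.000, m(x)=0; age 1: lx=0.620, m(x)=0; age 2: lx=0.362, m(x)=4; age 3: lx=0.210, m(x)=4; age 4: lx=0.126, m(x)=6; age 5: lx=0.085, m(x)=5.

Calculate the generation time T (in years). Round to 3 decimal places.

3.046

lx·mx: 0, 0, 1.448, 0.84, 0.756, 0.425 → R0 = 3.469
x·lx·mx: 0, 0, 2.896, 2.52, 3.024, 2.125 → Σ = 10.565
T = 10.565 / 3.469 = 3.045546… → 3.046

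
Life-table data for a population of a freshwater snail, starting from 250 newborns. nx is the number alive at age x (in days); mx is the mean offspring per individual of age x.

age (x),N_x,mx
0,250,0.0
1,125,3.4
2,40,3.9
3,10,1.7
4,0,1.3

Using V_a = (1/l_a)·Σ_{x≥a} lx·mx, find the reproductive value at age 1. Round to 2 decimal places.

4.78

lx = nx/n0 = nx/250: 1, 0.5, 0.16, 0.04, 0
lx·mx for x ≥ 1: 1.7, 0.624, 0.068, 0 → sum = 2.392
V_1 = 2.392 / l_1 = 2.392 / 0.5 = 4.784 → 4.78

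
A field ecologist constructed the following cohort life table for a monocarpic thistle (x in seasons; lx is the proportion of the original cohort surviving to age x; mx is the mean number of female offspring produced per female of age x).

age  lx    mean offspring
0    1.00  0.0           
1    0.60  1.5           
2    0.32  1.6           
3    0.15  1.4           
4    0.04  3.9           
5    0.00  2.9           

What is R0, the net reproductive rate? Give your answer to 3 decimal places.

lx·mx by age: 0, 0.9, 0.512, 0.21, 0.156, 0
R0 = Σ lx·mx = 1.778 → 1.778

1.778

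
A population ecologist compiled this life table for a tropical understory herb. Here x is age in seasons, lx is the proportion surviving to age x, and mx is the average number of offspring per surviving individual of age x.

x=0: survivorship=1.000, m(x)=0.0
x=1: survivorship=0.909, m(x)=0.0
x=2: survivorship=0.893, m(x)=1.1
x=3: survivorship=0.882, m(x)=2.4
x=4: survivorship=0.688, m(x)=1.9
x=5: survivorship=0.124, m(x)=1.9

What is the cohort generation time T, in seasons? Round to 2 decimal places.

3.17

lx·mx: 0, 0, 0.9823, 2.1168, 1.3072, 0.2356 → R0 = 4.6419
x·lx·mx: 0, 0, 1.9646, 6.3504, 5.2288, 1.178 → Σ = 14.7218
T = 14.7218 / 4.6419 = 3.171503… → 3.17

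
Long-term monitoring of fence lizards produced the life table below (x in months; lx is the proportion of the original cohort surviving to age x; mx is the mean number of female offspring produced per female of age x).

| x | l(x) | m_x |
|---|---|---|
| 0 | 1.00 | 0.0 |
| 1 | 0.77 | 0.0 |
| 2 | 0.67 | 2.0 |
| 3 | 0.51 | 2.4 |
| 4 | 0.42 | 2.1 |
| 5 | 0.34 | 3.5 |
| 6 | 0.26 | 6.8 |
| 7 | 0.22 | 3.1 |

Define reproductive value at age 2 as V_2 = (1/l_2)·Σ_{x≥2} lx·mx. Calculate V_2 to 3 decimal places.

lx·mx for x ≥ 2: 1.34, 1.224, 0.882, 1.19, 1.768, 0.682 → sum = 7.086
V_2 = 7.086 / l_2 = 7.086 / 0.67 = 10.576119… → 10.576

10.576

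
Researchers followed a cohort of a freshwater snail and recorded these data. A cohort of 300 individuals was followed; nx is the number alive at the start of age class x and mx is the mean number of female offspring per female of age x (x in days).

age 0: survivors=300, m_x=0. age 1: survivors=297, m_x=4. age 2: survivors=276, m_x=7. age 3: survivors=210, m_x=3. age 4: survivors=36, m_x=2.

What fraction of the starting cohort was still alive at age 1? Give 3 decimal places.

0.990

l_1 = n_1/n_0 = 297/300 = 0.99 → 0.990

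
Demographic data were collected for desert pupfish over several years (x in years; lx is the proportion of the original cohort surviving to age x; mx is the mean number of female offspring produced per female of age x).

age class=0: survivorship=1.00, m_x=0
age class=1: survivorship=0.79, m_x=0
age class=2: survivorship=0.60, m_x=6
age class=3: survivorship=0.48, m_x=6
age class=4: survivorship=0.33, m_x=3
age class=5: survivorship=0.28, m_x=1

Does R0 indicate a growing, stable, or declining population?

R0 = Σ lx·mx = 0 + 0 + 3.6 + 2.88 + 0.99 + 0.28 = 7.75
R0 > 1, so the population is growing.

growing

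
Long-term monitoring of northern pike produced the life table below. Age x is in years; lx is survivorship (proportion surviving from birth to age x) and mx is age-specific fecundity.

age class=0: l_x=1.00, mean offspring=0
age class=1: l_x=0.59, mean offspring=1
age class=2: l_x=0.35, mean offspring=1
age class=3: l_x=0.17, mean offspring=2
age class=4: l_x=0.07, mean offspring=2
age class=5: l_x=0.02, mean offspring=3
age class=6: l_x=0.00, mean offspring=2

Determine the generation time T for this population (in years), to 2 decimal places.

lx·mx: 0, 0.59, 0.35, 0.34, 0.14, 0.06, 0 → R0 = 1.48
x·lx·mx: 0, 0.59, 0.7, 1.02, 0.56, 0.3, 0 → Σ = 3.17
T = 3.17 / 1.48 = 2.141892… → 2.14

2.14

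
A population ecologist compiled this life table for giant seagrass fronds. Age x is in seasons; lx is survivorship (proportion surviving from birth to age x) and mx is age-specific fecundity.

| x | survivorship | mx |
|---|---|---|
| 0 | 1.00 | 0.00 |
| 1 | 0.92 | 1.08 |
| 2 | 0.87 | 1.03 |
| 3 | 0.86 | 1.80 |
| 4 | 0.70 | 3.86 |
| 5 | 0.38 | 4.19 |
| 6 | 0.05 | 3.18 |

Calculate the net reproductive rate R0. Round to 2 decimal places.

lx·mx by age: 0, 0.9936, 0.8961, 1.548, 2.702, 1.5922, 0.159
R0 = Σ lx·mx = 7.8909 → 7.89

7.89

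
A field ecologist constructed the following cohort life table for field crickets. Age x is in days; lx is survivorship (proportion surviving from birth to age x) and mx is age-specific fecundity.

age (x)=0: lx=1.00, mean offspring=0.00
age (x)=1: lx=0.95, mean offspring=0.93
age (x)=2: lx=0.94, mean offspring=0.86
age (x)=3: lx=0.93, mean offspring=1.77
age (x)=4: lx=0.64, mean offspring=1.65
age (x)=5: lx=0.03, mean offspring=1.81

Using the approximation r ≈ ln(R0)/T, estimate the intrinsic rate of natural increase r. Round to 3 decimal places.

R0 = Σ lx·mx = 0 + 0.8835 + 0.8084 + 1.6461 + 1.056 + 0.0543 = 4.4483
Σ x·lx·mx = 11.9341; T = 11.9341/4.4483 = 2.68285…
r ≈ ln(R0)/T = ln(4.4483)/2.68285… = 0.55632… → 0.556

0.556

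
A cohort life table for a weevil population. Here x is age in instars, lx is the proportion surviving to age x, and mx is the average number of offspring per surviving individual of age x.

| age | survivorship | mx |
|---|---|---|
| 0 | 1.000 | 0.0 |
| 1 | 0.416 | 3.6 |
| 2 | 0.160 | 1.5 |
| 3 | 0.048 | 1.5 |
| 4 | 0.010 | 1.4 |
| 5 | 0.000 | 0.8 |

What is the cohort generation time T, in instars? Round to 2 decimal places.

1.23

lx·mx: 0, 1.4976, 0.24, 0.072, 0.014, 0 → R0 = 1.8236
x·lx·mx: 0, 1.4976, 0.48, 0.216, 0.056, 0 → Σ = 2.2496
T = 2.2496 / 1.8236 = 1.233604… → 1.23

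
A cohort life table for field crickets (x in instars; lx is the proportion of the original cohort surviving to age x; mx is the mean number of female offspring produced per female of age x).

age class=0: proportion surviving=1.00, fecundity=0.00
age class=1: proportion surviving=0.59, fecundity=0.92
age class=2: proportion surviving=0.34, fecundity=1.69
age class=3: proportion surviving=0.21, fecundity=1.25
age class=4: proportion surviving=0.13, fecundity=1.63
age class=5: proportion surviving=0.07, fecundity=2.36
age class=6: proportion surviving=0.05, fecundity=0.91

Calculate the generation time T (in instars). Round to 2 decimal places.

2.46

lx·mx: 0, 0.5428, 0.5746, 0.2625, 0.2119, 0.1652, 0.0455 → R0 = 1.8025
x·lx·mx: 0, 0.5428, 1.1492, 0.7875, 0.8476, 0.826, 0.273 → Σ = 4.4261
T = 4.4261 / 1.8025 = 2.455534… → 2.46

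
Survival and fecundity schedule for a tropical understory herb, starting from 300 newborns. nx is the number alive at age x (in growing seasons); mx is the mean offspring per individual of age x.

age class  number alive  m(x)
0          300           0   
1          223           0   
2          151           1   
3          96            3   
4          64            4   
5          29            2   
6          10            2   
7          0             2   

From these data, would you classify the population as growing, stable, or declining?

growing

lx = nx/n0 = nx/300: 1, 0.74333…, 0.50333…, 0.32, 0.21333…, 0.09667…, 0.03333…, 0
R0 = Σ lx·mx = 0 + 0 + 0.503333… + 0.96 + 0.853333… + 0.193333… + 0.066667… + 0 = 2.576667…
R0 > 1, so the population is growing.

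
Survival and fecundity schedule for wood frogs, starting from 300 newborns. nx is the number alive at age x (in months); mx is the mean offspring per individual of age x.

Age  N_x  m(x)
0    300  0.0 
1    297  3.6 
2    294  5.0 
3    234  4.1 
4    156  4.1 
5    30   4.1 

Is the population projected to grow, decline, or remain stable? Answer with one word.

lx = nx/n0 = nx/300: 1, 0.99, 0.98, 0.78, 0.52, 0.1
R0 = Σ lx·mx = 0 + 3.564 + 4.9 + 3.198 + 2.132 + 0.41 = 14.204
R0 > 1, so the population is growing.

growing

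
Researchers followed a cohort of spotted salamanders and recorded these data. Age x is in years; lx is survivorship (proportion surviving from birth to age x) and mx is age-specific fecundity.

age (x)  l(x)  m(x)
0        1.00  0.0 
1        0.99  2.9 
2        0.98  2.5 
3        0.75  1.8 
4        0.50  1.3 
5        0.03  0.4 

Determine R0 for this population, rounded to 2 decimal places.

lx·mx by age: 0, 2.871, 2.45, 1.35, 0.65, 0.012
R0 = Σ lx·mx = 7.333 → 7.33

7.33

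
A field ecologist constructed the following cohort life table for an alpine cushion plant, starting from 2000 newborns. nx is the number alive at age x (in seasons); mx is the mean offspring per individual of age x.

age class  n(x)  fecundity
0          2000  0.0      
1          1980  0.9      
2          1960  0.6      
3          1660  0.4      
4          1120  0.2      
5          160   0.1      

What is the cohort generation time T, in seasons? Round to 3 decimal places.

1.839

lx = nx/n0 = nx/2000: 1, 0.99, 0.98, 0.83, 0.56, 0.08
lx·mx: 0, 0.891, 0.588, 0.332, 0.112, 0.008 → R0 = 1.931
x·lx·mx: 0, 0.891, 1.176, 0.996, 0.448, 0.04 → Σ = 3.551
T = 3.551 / 1.931 = 1.838944… → 1.839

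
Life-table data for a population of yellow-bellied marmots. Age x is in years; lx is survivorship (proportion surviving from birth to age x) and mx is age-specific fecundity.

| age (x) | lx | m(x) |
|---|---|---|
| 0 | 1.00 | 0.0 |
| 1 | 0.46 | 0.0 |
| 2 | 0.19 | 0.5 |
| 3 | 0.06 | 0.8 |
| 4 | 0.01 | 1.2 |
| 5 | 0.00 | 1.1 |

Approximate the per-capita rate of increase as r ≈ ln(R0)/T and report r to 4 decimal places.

-0.7565

R0 = Σ lx·mx = 0 + 0 + 0.095 + 0.048 + 0.012 + 0 = 0.155
Σ x·lx·mx = 0.382; T = 0.382/0.155 = 2.46452…
r ≈ ln(R0)/T = ln(0.155)/2.46452… = -0.756469… → -0.7565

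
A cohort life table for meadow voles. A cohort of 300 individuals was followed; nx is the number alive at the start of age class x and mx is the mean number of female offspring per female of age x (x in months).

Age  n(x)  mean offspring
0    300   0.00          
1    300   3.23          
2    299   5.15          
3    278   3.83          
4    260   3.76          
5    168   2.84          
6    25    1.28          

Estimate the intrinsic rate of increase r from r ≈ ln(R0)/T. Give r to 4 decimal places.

1.0413

lx = nx/n0 = nx/300: 1, 1, 0.99667…, 0.92667…, 0.86667…, 0.56, 0.08333…
R0 = Σ lx·mx = 0 + 3.23 + 5.13283… + 3.54913… + 3.25867… + 1.5904 + 0.10667… = 16.8677…
Σ x·lx·mx = 45.769733…; T = 45.769733…/16.8677… = 2.71345…
r ≈ ln(R0)/T = ln(16.8677…)/2.71345… = 1.041256… → 1.0413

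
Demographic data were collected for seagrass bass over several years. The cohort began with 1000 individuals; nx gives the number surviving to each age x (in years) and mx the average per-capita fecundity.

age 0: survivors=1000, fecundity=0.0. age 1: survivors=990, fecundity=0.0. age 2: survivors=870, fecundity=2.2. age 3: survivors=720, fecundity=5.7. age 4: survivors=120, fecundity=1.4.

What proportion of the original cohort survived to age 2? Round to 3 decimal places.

0.870

l_2 = n_2/n_0 = 870/1000 = 0.87 → 0.870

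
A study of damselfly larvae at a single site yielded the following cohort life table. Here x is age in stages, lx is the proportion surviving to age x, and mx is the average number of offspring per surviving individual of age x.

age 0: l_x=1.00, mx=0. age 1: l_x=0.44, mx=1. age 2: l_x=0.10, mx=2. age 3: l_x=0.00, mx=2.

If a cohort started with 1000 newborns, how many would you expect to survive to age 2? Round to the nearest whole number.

100

Expected survivors = N0 · l_2 = 1000 × 0.10 = 100 → 100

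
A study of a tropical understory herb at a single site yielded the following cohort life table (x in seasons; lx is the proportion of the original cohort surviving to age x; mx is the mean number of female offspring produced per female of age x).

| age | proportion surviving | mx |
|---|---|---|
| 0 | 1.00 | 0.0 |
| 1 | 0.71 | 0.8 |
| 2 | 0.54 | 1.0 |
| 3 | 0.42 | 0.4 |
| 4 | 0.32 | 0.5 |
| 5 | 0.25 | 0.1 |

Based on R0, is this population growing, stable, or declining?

R0 = Σ lx·mx = 0 + 0.568 + 0.54 + 0.168 + 0.16 + 0.025 = 1.461
R0 > 1, so the population is growing.

growing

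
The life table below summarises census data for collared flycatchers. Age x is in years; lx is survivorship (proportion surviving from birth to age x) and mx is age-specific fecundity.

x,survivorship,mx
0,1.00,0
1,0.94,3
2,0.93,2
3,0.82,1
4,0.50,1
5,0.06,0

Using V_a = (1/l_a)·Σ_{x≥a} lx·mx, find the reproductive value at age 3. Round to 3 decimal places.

lx·mx for x ≥ 3: 0.82, 0.5, 0 → sum = 1.32
V_3 = 1.32 / l_3 = 1.32 / 0.82 = 1.609756… → 1.610

1.610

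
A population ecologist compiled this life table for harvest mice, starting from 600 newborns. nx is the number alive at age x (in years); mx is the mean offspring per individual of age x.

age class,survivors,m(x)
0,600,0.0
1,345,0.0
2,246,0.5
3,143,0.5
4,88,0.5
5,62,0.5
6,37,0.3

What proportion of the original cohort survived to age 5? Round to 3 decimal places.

l_5 = n_5/n_0 = 62/600 = 0.103333… → 0.103

0.103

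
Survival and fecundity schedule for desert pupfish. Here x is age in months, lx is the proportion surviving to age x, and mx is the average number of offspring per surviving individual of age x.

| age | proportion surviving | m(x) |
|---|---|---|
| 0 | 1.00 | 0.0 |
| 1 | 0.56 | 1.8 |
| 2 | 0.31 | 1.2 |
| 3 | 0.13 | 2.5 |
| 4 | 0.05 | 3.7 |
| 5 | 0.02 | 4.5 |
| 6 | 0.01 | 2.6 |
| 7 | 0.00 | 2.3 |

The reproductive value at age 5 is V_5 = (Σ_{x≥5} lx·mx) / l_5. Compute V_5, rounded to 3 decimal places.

5.800

lx·mx for x ≥ 5: 0.09, 0.026, 0 → sum = 0.116
V_5 = 0.116 / l_5 = 0.116 / 0.02 = 5.8 → 5.800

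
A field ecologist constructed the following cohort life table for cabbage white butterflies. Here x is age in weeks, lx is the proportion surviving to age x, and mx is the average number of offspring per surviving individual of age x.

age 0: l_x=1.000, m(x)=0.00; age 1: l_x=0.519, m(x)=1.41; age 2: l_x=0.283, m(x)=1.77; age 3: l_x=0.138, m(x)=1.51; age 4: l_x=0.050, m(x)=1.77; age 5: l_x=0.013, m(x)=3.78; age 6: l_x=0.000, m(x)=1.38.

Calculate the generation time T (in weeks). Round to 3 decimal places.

lx·mx: 0, 0.73179, 0.50091, 0.20838, 0.0885, 0.04914, 0 → R0 = 1.57872
x·lx·mx: 0, 0.73179, 1.00182, 0.62514, 0.354, 0.2457, 0 → Σ = 2.95845
T = 2.95845 / 1.57872 = 1.873955… → 1.874

1.874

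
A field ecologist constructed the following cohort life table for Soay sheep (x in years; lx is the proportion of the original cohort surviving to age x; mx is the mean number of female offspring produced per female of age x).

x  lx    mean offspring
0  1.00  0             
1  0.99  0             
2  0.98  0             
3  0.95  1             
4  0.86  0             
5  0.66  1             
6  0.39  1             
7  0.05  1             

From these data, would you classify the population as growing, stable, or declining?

growing

R0 = Σ lx·mx = 0 + 0 + 0 + 0.95 + 0 + 0.66 + 0.39 + 0.05 = 2.05
R0 > 1, so the population is growing.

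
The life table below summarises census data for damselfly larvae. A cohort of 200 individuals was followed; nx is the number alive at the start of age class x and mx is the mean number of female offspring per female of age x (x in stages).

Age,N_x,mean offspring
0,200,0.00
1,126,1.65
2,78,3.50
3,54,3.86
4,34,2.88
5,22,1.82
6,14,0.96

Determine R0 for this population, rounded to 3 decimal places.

lx = nx/n0 = nx/200: 1, 0.63, 0.39, 0.27, 0.17, 0.11, 0.07
lx·mx by age: 0, 1.0395, 1.365, 1.0422, 0.4896, 0.2002, 0.0672
R0 = Σ lx·mx = 4.2037 → 4.204

4.204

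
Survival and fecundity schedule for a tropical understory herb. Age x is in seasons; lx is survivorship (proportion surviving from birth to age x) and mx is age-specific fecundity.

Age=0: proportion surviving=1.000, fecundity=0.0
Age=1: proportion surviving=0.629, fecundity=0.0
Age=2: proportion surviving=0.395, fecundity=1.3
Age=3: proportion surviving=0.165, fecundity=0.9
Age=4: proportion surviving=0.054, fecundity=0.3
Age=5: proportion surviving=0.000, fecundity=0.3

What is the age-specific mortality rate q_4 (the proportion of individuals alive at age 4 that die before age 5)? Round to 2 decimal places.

1.00

q_4 = (l_4 − l_5) / l_4 = (0.054 − 0) / 0.054
     = 0.054 / 0.054 = 1 → 1.00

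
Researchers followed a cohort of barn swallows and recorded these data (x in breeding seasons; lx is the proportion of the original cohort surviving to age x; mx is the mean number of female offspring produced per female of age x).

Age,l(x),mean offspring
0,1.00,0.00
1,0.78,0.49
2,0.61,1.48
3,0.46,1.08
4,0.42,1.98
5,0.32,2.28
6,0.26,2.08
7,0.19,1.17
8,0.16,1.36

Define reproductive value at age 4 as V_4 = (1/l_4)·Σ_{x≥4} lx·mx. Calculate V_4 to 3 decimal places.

6.052

lx·mx for x ≥ 4: 0.8316, 0.7296, 0.5408, 0.2223, 0.2176 → sum = 2.5419
V_4 = 2.5419 / l_4 = 2.5419 / 0.42 = 6.052143… → 6.052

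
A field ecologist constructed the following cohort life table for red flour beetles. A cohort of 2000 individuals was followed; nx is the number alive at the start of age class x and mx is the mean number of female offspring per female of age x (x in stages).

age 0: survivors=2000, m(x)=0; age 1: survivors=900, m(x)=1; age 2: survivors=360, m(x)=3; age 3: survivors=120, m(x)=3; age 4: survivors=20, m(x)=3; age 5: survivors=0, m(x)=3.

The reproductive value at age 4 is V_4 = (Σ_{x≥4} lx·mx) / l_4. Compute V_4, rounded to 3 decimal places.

3.000

lx = nx/n0 = nx/2000: 1, 0.45, 0.18, 0.06, 0.01, 0
lx·mx for x ≥ 4: 0.03, 0 → sum = 0.03
V_4 = 0.03 / l_4 = 0.03 / 0.01 = 3 → 3.000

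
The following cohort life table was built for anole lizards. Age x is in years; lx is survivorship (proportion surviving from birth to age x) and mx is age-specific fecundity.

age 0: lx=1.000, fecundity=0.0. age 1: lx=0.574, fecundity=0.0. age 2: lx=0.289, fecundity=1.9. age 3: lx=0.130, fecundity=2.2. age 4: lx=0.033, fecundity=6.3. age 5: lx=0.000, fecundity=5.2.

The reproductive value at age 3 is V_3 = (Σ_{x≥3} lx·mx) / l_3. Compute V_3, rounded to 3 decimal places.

lx·mx for x ≥ 3: 0.286, 0.2079, 0 → sum = 0.4939
V_3 = 0.4939 / l_3 = 0.4939 / 0.13 = 3.799231… → 3.799

3.799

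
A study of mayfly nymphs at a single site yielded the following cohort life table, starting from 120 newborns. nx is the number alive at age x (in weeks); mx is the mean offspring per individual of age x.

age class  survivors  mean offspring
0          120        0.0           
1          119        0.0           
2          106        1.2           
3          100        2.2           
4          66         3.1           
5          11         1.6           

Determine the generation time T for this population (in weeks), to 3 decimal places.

lx = nx/n0 = nx/120: 1, 0.99167…, 0.88333…, 0.83333…, 0.55, 0.09167…
lx·mx: 0, 0, 1.06…, 1.833333…, 1.705, 0.146667… → R0 = 4.745…
x·lx·mx: 0, 0, 2.12…, 5.5…, 6.82, 0.733333… → Σ = 15.173333…
T = 15.173333… / 4.745… = 3.197752… → 3.198

3.198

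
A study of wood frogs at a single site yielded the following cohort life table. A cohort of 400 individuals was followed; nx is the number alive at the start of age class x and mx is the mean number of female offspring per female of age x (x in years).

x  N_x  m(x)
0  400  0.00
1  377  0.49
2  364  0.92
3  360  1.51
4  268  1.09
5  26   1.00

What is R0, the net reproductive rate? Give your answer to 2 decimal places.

lx = nx/n0 = nx/400: 1, 0.9425, 0.91, 0.9, 0.67, 0.065
lx·mx by age: 0, 0.461825, 0.8372, 1.359, 0.7303, 0.065
R0 = Σ lx·mx = 3.453325 → 3.45

3.45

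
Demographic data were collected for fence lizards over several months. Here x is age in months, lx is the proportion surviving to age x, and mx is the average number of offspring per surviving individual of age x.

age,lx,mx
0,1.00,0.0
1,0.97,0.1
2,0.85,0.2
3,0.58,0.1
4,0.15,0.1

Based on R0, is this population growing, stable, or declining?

declining

R0 = Σ lx·mx = 0 + 0.097 + 0.17 + 0.058 + 0.015 = 0.34
R0 < 1, so the population is declining.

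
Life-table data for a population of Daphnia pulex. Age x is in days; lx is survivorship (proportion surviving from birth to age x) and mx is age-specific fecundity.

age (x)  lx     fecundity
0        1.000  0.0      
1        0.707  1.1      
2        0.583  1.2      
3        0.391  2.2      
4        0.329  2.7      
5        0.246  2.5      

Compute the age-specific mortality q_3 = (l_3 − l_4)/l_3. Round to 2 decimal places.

q_3 = (l_3 − l_4) / l_3 = (0.391 − 0.329) / 0.391
     = 0.062 / 0.391 = 0.158568… → 0.16

0.16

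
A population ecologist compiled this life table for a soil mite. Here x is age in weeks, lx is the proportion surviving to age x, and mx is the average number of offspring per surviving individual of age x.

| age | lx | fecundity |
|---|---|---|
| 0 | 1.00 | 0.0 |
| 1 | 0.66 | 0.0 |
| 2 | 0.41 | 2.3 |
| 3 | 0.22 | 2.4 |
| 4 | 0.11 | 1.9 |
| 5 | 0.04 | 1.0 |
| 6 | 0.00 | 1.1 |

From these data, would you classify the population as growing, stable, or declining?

R0 = Σ lx·mx = 0 + 0 + 0.943 + 0.528 + 0.209 + 0.04 + 0 = 1.72
R0 > 1, so the population is growing.

growing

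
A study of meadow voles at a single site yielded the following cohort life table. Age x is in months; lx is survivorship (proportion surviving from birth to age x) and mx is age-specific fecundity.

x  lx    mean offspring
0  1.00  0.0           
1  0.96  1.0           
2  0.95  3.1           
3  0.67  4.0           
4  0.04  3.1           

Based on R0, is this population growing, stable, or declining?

growing

R0 = Σ lx·mx = 0 + 0.96 + 2.945 + 2.68 + 0.124 = 6.709
R0 > 1, so the population is growing.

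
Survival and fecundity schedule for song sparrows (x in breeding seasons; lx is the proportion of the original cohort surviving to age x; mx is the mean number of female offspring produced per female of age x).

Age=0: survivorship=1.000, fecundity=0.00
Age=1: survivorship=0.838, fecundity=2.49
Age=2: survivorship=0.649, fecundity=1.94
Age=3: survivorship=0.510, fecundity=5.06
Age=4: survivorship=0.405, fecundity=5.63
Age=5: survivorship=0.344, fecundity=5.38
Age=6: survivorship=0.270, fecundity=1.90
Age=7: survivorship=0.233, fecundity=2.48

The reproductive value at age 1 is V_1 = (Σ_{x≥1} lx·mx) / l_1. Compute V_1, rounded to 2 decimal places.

lx·mx for x ≥ 1: 2.08662, 1.25906, 2.5806, 2.28015, 1.85072, 0.513, 0.57784 → sum = 11.14799
V_1 = 11.14799 / l_1 = 11.14799 / 0.838 = 13.303091… → 13.30

13.30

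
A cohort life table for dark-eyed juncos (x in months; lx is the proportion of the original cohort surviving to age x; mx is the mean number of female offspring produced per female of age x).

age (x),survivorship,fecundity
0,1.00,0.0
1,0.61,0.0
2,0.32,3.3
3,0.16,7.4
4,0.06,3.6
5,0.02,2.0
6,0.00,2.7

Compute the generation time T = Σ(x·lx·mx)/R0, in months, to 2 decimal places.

2.70

lx·mx: 0, 0, 1.056, 1.184, 0.216, 0.04, 0 → R0 = 2.496
x·lx·mx: 0, 0, 2.112, 3.552, 0.864, 0.2, 0 → Σ = 6.728
T = 6.728 / 2.496 = 2.695513… → 2.70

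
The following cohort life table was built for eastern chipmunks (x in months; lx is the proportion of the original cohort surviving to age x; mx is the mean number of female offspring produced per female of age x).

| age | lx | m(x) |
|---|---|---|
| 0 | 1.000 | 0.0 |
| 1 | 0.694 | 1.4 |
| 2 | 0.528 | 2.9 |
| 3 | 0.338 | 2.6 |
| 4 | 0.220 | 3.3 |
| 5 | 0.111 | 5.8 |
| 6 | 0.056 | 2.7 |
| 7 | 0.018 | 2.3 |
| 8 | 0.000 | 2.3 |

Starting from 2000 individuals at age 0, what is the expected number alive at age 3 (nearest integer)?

676

Expected survivors = N0 · l_3 = 2000 × 0.338 = 676 → 676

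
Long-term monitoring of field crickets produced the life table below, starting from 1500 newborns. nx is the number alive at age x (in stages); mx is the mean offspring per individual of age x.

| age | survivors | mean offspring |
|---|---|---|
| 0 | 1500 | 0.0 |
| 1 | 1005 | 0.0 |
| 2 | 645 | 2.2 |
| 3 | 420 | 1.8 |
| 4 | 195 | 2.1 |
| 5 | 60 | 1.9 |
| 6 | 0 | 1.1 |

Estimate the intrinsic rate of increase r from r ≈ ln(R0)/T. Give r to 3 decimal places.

lx = nx/n0 = nx/1500: 1, 0.67, 0.43, 0.28, 0.13, 0.04, 0
R0 = Σ lx·mx = 0 + 0 + 0.946 + 0.504 + 0.273 + 0.076 + 0 = 1.799
Σ x·lx·mx = 4.876; T = 4.876/1.799 = 2.71039…
r ≈ ln(R0)/T = ln(1.799)/2.71039… = 0.21666… → 0.217

0.217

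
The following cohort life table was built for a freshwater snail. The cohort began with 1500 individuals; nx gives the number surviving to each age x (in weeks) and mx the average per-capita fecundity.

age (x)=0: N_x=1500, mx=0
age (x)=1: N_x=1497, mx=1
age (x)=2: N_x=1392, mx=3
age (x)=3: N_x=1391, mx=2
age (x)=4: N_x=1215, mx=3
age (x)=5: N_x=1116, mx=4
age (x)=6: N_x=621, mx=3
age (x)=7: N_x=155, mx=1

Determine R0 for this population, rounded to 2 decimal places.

12.39

lx = nx/n0 = nx/1500: 1, 0.998, 0.928, 0.92733…, 0.81, 0.744, 0.414, 0.10333…
lx·mx by age: 0, 0.998, 2.784, 1.854667…, 2.43, 2.976, 1.242, 0.103333…
R0 = Σ lx·mx = 12.388… → 12.39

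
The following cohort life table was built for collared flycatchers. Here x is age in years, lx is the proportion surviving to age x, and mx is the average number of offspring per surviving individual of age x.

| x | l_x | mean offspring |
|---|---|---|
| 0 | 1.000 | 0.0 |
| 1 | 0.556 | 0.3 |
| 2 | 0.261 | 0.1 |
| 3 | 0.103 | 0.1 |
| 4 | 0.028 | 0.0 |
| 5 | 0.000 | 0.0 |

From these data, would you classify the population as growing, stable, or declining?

R0 = Σ lx·mx = 0 + 0.1668 + 0.0261 + 0.0103 + 0 + 0 = 0.2032
R0 < 1, so the population is declining.

declining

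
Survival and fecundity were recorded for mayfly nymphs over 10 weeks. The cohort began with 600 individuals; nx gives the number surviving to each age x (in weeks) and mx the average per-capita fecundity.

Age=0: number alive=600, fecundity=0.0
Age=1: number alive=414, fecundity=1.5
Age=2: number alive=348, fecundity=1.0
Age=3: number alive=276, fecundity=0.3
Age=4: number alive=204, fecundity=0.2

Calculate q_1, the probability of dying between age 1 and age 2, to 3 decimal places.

lx = nx/n0 = nx/600: 1, 0.69, 0.58, 0.46, 0.34
q_1 = (l_1 − l_2) / l_1 = (0.69 − 0.58) / 0.69
     = 0.11 / 0.69 = 0.15942… → 0.159

0.159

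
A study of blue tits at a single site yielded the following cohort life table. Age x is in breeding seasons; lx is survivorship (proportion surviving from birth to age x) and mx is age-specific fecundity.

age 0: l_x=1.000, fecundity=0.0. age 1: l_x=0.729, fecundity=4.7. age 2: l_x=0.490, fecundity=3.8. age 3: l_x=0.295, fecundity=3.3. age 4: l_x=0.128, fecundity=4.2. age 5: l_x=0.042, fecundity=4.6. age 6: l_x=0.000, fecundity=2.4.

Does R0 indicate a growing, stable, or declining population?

growing

R0 = Σ lx·mx = 0 + 3.4263 + 1.862 + 0.9735 + 0.5376 + 0.1932 + 0 = 6.9926
R0 > 1, so the population is growing.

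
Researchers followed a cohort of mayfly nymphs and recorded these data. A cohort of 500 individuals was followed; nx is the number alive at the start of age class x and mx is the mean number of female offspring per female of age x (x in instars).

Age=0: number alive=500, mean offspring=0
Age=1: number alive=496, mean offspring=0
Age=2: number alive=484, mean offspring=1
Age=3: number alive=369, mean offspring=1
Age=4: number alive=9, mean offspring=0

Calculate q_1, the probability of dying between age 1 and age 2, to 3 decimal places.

lx = nx/n0 = nx/500: 1, 0.992, 0.968, 0.738, 0.018
q_1 = (l_1 − l_2) / l_1 = (0.992 − 0.968) / 0.992
     = 0.024 / 0.992 = 0.024194… → 0.024

0.024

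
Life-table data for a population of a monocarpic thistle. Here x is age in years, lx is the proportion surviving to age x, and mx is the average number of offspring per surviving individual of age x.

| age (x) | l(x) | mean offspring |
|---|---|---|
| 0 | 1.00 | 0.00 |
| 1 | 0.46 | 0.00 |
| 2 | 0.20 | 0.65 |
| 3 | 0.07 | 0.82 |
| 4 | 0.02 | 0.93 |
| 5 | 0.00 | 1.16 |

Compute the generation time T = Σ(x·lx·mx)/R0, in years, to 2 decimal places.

2.46

lx·mx: 0, 0, 0.13, 0.0574, 0.0186, 0 → R0 = 0.206
x·lx·mx: 0, 0, 0.26, 0.1722, 0.0744, 0 → Σ = 0.5066
T = 0.5066 / 0.206 = 2.459223… → 2.46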